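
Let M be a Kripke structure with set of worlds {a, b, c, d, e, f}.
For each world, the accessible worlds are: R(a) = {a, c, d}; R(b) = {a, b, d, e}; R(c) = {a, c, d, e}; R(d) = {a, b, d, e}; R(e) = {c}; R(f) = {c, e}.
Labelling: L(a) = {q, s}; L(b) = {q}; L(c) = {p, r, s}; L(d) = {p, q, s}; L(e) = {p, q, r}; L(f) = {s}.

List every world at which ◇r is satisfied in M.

a, b, c, d, e, f

Let φ = ◇r. Evaluate φ at each world:
  a (successors {a, c, d}): φ is true.
  b (successors {a, b, d, e}): φ is true.
  c (successors {a, c, d, e}): φ is true.
  d (successors {a, b, d, e}): φ is true.
  e (successors {c}): φ is true.
  f (successors {c, e}): φ is true.
For instance, at a:
  At a: ◇r requires r at some successor in {a, c, d}.
    r holds at c, so ◇r is true at a.
Satisfying worlds: {a, b, c, d, e, f}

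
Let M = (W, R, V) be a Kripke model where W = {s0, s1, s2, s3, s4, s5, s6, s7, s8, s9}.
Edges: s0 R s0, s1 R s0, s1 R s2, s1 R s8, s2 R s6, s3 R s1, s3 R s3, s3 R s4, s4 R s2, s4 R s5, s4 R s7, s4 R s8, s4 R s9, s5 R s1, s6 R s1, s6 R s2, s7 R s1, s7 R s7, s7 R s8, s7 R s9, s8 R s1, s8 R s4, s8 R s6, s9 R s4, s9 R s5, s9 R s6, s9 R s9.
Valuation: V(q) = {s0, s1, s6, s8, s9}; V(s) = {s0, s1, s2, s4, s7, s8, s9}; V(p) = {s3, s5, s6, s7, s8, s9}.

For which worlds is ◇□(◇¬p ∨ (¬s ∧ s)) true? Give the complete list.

Let φ = ◇□(◇¬p ∨ (¬s ∧ s)). Evaluate φ at each world:
  s0 (successors {s0}): φ is true.
  s1 (successors {s0, s2, s8}): φ is true.
  s2 (successors {s6}): φ is false.
  s3 (successors {s1, s3, s4}): φ is true.
  s4 (successors {s2, s5, s7, s8, s9}): φ is true.
  s5 (successors {s1}): φ is false.
  s6 (successors {s1, s2}): φ is true.
  s7 (successors {s1, s7, s8, s9}): φ is true.
  s8 (successors {s1, s4, s6}): φ is false.
  s9 (successors {s4, s5, s6, s9}): φ is true.
For instance, at s1:
  At s1: ◇□(◇¬p ∨ (¬s ∧ s)) requires □(◇¬p ∨ (¬s ∧ s)) at some successor in {s0, s2, s8}.
    □(◇¬p ∨ (¬s ∧ s)) holds at s0, so ◇□(◇¬p ∨ (¬s ∧ s)) is true at s1.
      At s0: □(◇¬p ∨ (¬s ∧ s)) requires ◇¬p ∨ (¬s ∧ s) at every successor {s0}.
        At s0: ◇¬p ∨ (¬s ∧ s) is true.
      So □(◇¬p ∨ (¬s ∧ s)) is true at s0.
Satisfying worlds: {s0, s1, s3, s4, s6, s7, s9}

s0, s1, s3, s4, s6, s7, s9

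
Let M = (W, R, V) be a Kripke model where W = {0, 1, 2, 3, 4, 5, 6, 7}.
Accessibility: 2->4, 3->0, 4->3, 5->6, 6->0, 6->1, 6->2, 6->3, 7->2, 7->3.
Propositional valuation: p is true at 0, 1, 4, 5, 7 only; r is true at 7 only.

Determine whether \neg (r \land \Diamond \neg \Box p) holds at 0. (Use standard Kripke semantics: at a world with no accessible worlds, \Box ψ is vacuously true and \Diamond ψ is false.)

Yes

Recall that \Box ψ holds at a world iff ψ holds at every accessible world, and \Diamond ψ holds iff ψ holds at some accessible world.
At 0: r \land \Diamond \neg \Box p is false, so \neg (r \land \Diamond \neg \Box p) is true.
  At 0: r is false, \Diamond \neg \Box p is false, so r \land \Diamond \neg \Box p is false.
    At 0: no accessible worlds, so \Diamond \neg \Box p is false.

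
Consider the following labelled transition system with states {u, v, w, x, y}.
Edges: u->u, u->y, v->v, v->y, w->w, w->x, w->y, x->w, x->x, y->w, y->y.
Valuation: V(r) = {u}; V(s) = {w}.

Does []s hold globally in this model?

Let φ = []s. Evaluate φ at each world:
  u (successors {u, y}): φ is false.
  v (successors {v, y}): φ is false.
  w (successors {w, x, y}): φ is false.
  x (successors {w, x}): φ is false.
  y (successors {w, y}): φ is false.
Detail at u (counterexample):
  At u: []s requires s at every successor {u, y}.
    s fails at u, so []s is false at u.

No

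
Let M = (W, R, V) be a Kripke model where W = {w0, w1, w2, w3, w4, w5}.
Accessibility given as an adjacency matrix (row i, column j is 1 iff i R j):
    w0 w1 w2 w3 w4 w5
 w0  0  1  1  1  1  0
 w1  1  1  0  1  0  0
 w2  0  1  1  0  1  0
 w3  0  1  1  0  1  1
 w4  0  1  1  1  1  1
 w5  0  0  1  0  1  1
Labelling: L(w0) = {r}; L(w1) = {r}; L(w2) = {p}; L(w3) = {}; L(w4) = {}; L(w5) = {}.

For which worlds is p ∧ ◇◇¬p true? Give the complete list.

w2

Let φ = p ∧ ◇◇¬p. Evaluate φ at each world:
  w0 (successors {w1, w2, w3, w4}): φ is false.
  w1 (successors {w0, w1, w3}): φ is false.
  w2 (successors {w1, w2, w4}): φ is true.
  w3 (successors {w1, w2, w4, w5}): φ is false.
  w4 (successors {w1, w2, w3, w4, w5}): φ is false.
  w5 (successors {w2, w4, w5}): φ is false.
For instance, at w0:
  At w0: p is false, ◇◇¬p is true, so p ∧ ◇◇¬p is false.
    At w0: ◇◇¬p requires ◇¬p at some successor in {w1, w2, w3, w4}.
      ◇¬p holds at w1, so ◇◇¬p is true at w0.
Satisfying worlds: {w2}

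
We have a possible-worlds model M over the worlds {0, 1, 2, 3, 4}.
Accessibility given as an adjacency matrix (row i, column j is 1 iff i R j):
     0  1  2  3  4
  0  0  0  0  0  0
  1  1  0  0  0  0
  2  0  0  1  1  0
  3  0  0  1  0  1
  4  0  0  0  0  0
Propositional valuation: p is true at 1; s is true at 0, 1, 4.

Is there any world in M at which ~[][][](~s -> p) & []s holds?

Let φ = ~[][][](~s -> p) & []s. Evaluate φ at each world:
  0 (successors ∅): φ is false.
  1 (successors {0}): φ is false.
  2 (successors {2, 3}): φ is false.
  3 (successors {2, 4}): φ is false.
  4 (successors ∅): φ is false.
For instance, at 3:
  At 3: ~[][][](~s -> p) is true, []s is false, so ~[][][](~s -> p) & []s is false.
    At 3: [][][](~s -> p) is false, so ~[][][](~s -> p) is true.
      At 3: [][][](~s -> p) requires [][](~s -> p) at every successor {2, 4}.
        [][](~s -> p) fails at 2, so [][][](~s -> p) is false at 3.
    At 3: []s requires s at every successor {2, 4}.
      s fails at 2, so []s is false at 3.

No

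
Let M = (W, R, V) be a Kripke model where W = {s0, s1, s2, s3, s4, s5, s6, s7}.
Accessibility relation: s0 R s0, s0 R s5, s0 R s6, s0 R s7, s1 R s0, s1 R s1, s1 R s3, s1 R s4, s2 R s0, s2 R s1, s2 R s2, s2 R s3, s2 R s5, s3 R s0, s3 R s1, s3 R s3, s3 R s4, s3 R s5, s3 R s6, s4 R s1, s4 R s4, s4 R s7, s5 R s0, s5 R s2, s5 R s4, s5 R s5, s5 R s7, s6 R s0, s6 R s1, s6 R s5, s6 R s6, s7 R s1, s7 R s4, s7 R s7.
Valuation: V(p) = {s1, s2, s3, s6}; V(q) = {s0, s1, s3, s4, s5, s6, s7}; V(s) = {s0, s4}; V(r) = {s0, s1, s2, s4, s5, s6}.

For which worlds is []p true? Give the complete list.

Let φ = []p. Evaluate φ at each world:
  s0 (successors {s0, s5, s6, s7}): φ is false.
  s1 (successors {s0, s1, s3, s4}): φ is false.
  s2 (successors {s0, s1, s2, s3, s5}): φ is false.
  s3 (successors {s0, s1, s3, s4, s5, s6}): φ is false.
  s4 (successors {s1, s4, s7}): φ is false.
  s5 (successors {s0, s2, s4, s5, s7}): φ is false.
  s6 (successors {s0, s1, s5, s6}): φ is false.
  s7 (successors {s1, s4, s7}): φ is false.
For instance, at s6:
  At s6: []p requires p at every successor {s0, s1, s5, s6}.
    p fails at s0, so []p is false at s6.
Satisfying worlds: none.

none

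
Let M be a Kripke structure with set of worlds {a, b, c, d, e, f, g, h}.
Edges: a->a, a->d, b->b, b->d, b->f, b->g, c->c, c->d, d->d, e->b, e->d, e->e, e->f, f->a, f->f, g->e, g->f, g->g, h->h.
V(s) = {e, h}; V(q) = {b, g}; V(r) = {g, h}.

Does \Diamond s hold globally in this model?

No

Let φ = \Diamond s. Evaluate φ at each world:
  a (successors {a, d}): φ is false.
  b (successors {b, d, f, g}): φ is false.
  c (successors {c, d}): φ is false.
  d (successors {d}): φ is false.
  e (successors {b, d, e, f}): φ is true.
  f (successors {a, f}): φ is false.
  g (successors {e, f, g}): φ is true.
  h (successors {h}): φ is true.
Detail at a (counterexample):
  At a: \Diamond s requires s at some successor in {a, d}.
    At a: s is false.
    At d: s is false.
  So \Diamond s is false at a.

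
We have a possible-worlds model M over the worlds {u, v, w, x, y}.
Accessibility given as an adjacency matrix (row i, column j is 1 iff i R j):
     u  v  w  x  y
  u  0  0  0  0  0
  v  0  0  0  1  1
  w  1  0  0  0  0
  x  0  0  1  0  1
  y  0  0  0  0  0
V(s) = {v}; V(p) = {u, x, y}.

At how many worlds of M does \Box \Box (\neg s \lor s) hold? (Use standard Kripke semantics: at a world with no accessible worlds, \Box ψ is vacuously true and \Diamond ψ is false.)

Let φ = \Box \Box (\neg s \lor s). Evaluate φ at each world:
  u (successors ∅): φ is true.
  v (successors {x, y}): φ is true.
  w (successors {u}): φ is true.
  x (successors {w, y}): φ is true.
  y (successors ∅): φ is true.
For instance, at v:
  At v: \Box \Box (\neg s \lor s) requires \Box (\neg s \lor s) at every successor {x, y}.
      At x: \Box (\neg s \lor s) requires \neg s \lor s at every successor {w, y}.
        At w: \neg s \lor s is true.
        At y: \neg s \lor s is true.
      So \Box (\neg s \lor s) is true at x.
      At y: no accessible worlds, so \Box (\neg s \lor s) holds vacuously.
  So \Box \Box (\neg s \lor s) is true at v.
Satisfying worlds: {u, v, w, x, y}

5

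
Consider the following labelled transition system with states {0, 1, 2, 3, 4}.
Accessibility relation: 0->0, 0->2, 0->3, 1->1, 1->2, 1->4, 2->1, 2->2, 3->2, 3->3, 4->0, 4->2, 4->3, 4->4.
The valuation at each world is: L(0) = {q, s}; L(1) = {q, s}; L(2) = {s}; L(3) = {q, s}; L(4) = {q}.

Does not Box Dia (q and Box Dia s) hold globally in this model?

Let φ = not Box Dia (q and Box Dia s). Evaluate φ at each world:
  0 (successors {0, 2, 3}): φ is false.
  1 (successors {1, 2, 4}): φ is false.
  2 (successors {1, 2}): φ is false.
  3 (successors {2, 3}): φ is false.
  4 (successors {0, 2, 3, 4}): φ is false.
Detail at 0 (counterexample):
  At 0: Box Dia (q and Box Dia s) is true, so not Box Dia (q and Box Dia s) is false.
    At 0: Box Dia (q and Box Dia s) requires Dia (q and Box Dia s) at every successor {0, 2, 3}.
      At 0: Dia (q and Box Dia s) is true.
      At 2: Dia (q and Box Dia s) is true.
      At 3: Dia (q and Box Dia s) is true.
    So Box Dia (q and Box Dia s) is true at 0.

No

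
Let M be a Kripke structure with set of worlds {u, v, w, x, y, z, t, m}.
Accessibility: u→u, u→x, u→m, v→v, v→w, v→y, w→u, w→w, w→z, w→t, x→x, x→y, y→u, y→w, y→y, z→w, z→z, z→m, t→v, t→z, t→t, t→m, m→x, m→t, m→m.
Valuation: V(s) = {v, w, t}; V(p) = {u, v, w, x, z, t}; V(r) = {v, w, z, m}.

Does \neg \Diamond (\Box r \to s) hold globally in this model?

Let φ = \neg \Diamond (\Box r \to s). Evaluate φ at each world:
  u (successors {u, x, m}): φ is false.
  v (successors {v, w, y}): φ is false.
  w (successors {u, w, z, t}): φ is false.
  x (successors {x, y}): φ is false.
  y (successors {u, w, y}): φ is false.
  z (successors {w, z, m}): φ is false.
  t (successors {v, z, t, m}): φ is false.
  m (successors {x, t, m}): φ is false.
Detail at u (counterexample):
  At u: \Diamond (\Box r \to s) is true, so \neg \Diamond (\Box r \to s) is false.
    At u: \Diamond (\Box r \to s) requires \Box r \to s at some successor in {u, x, m}.
      \Box r \to s holds at u, so \Diamond (\Box r \to s) is true at u.

No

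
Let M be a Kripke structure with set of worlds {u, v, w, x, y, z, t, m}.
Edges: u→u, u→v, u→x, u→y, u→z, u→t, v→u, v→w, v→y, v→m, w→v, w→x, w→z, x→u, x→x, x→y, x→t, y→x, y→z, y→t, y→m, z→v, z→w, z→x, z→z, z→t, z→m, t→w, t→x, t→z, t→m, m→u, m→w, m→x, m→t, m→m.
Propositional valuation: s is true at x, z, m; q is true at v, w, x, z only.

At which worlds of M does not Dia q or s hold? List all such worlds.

x, z, m

Let φ = not Dia q or s. Evaluate φ at each world:
  u (successors {u, v, x, y, z, t}): φ is false.
  v (successors {u, w, y, m}): φ is false.
  w (successors {v, x, z}): φ is false.
  x (successors {u, x, y, t}): φ is true.
  y (successors {x, z, t, m}): φ is false.
  z (successors {v, w, x, z, t, m}): φ is true.
  t (successors {w, x, z, m}): φ is false.
  m (successors {u, w, x, t, m}): φ is true.
For instance, at z:
  At z: not Dia q is false, s is true, so not Dia q or s is true.
    At z: Dia q is true, so not Dia q is false.
      At z: Dia q requires q at some successor in {v, w, x, z, t, m}.
        q holds at v, so Dia q is true at z.
Satisfying worlds: {x, z, m}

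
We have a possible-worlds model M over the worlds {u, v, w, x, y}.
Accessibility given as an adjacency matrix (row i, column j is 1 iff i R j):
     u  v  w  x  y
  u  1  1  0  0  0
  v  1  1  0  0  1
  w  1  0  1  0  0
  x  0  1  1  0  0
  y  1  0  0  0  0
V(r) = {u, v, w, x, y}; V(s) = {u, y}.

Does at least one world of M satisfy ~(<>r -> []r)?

Recall that []ψ holds at a world iff ψ holds at every accessible world, and <>ψ holds iff ψ holds at some accessible world.
Let φ = ~(<>r -> []r). Evaluate φ at each world:
  u (successors {u, v}): φ is false.
  v (successors {u, v, y}): φ is false.
  w (successors {u, w}): φ is false.
  x (successors {v, w}): φ is false.
  y (successors {u}): φ is false.
For instance, at x:
  At x: <>r -> []r is true, so ~(<>r -> []r) is false.
    At x: <>r is true, []r is true, so <>r -> []r is true.
      At x: <>r requires r at some successor in {v, w}.
        r holds at v, so <>r is true at x.
      At x: []r requires r at every successor {v, w}.
        At v: r is true.
        At w: r is true.
      So []r is true at x.

No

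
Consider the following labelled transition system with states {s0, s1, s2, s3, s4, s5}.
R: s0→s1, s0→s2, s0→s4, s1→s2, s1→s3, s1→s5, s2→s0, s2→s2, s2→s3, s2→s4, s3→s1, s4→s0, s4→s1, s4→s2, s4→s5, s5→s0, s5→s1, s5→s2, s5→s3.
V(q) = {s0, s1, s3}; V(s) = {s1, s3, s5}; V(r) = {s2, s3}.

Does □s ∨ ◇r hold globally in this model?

Let φ = □s ∨ ◇r. Evaluate φ at each world:
  s0 (successors {s1, s2, s4}): φ is true.
  s1 (successors {s2, s3, s5}): φ is true.
  s2 (successors {s0, s2, s3, s4}): φ is true.
  s3 (successors {s1}): φ is true.
  s4 (successors {s0, s1, s2, s5}): φ is true.
  s5 (successors {s0, s1, s2, s3}): φ is true.
For instance, at s5:
  At s5: □s is false, ◇r is true, so □s ∨ ◇r is true.
    At s5: □s requires s at every successor {s0, s1, s2, s3}.
      s fails at s0, so □s is false at s5.
    At s5: ◇r requires r at some successor in {s0, s1, s2, s3}.
      r holds at s2, so ◇r is true at s5.

Yes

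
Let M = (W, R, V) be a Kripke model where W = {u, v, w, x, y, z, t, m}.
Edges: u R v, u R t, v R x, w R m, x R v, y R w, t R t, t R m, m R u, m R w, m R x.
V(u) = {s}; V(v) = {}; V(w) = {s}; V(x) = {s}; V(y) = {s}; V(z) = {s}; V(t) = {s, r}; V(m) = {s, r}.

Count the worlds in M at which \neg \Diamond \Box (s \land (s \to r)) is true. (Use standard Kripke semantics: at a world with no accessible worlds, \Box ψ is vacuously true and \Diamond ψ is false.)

Let φ = \neg \Diamond \Box (s \land (s \to r)). Evaluate φ at each world:
  u (successors {v, t}): φ is false.
  v (successors {x}): φ is true.
  w (successors {m}): φ is true.
  x (successors {v}): φ is true.
  y (successors {w}): φ is false.
  z (successors ∅): φ is true.
  t (successors {t, m}): φ is false.
  m (successors {u, w, x}): φ is false.
For instance, at x:
  At x: \Diamond \Box (s \land (s \to r)) is false, so \neg \Diamond \Box (s \land (s \to r)) is true.
    At x: \Diamond \Box (s \land (s \to r)) requires \Box (s \land (s \to r)) at some successor in {v}.
      At v: \Box (s \land (s \to r)) is false.
    So \Diamond \Box (s \land (s \to r)) is false at x.
Satisfying worlds: {v, w, x, z}

4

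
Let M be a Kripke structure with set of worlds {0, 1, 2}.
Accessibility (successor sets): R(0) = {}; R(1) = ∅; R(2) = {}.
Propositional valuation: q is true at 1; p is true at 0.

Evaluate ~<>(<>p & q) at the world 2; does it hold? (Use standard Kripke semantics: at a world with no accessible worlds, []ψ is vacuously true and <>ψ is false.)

Yes

At 2: <>(<>p & q) is false, so ~<>(<>p & q) is true.
  At 2: no accessible worlds, so <>(<>p & q) is false.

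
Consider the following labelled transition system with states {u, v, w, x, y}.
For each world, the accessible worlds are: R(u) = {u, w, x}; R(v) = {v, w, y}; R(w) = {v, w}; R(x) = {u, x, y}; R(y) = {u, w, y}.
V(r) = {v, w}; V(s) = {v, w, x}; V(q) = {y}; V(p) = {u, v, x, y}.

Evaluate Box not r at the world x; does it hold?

At x: Box not r requires not r at every successor {u, x, y}.
  At u: not r is true.
  At x: not r is true.
  At y: not r is true.
So Box not r is true at x.

Yes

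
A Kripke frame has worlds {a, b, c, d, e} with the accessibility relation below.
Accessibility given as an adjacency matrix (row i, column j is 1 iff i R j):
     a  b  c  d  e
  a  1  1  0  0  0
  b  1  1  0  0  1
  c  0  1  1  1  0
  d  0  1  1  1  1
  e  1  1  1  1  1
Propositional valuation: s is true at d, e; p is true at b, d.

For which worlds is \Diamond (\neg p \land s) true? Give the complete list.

b, d, e

Let φ = \Diamond (\neg p \land s). Evaluate φ at each world:
  a (successors {a, b}): φ is false.
  b (successors {a, b, e}): φ is true.
  c (successors {b, c, d}): φ is false.
  d (successors {b, c, d, e}): φ is true.
  e (successors {a, b, c, d, e}): φ is true.
For instance, at e:
  At e: \Diamond (\neg p \land s) requires \neg p \land s at some successor in {a, b, c, d, e}.
    \neg p \land s holds at e, so \Diamond (\neg p \land s) is true at e.
Satisfying worlds: {b, d, e}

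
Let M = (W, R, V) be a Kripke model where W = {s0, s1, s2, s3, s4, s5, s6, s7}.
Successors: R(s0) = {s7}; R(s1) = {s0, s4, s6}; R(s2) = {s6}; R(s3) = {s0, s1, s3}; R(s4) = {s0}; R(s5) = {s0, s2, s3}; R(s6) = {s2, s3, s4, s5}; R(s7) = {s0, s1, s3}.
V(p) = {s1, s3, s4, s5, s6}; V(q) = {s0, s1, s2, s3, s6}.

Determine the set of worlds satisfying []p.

s2

Recall that []ψ holds at a world iff ψ holds at every accessible world, and <>ψ holds iff ψ holds at some accessible world.
Let φ = []p. Evaluate φ at each world:
  s0 (successors {s7}): φ is false.
  s1 (successors {s0, s4, s6}): φ is false.
  s2 (successors {s6}): φ is true.
  s3 (successors {s0, s1, s3}): φ is false.
  s4 (successors {s0}): φ is false.
  s5 (successors {s0, s2, s3}): φ is false.
  s6 (successors {s2, s3, s4, s5}): φ is false.
  s7 (successors {s0, s1, s3}): φ is false.
For instance, at s4:
  At s4: []p requires p at every successor {s0}.
    p fails at s0, so []p is false at s4.
Satisfying worlds: {s2}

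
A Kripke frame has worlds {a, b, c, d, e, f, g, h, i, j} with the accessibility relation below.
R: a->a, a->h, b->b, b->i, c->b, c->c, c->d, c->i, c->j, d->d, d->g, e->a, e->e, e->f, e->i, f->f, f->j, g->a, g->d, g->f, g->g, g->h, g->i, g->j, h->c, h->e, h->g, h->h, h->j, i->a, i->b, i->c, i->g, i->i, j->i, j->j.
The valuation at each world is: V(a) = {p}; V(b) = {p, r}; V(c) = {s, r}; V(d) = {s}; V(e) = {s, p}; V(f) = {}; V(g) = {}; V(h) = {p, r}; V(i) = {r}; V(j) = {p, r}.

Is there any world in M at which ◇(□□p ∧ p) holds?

No

Let φ = ◇(□□p ∧ p). Evaluate φ at each world:
  a (successors {a, h}): φ is false.
  b (successors {b, i}): φ is false.
  c (successors {b, c, d, i, j}): φ is false.
  d (successors {d, g}): φ is false.
  e (successors {a, e, f, i}): φ is false.
  f (successors {f, j}): φ is false.
  g (successors {a, d, f, g, h, i, j}): φ is false.
  h (successors {c, e, g, h, j}): φ is false.
  i (successors {a, b, c, g, i}): φ is false.
  j (successors {i, j}): φ is false.
For instance, at b:
  At b: ◇(□□p ∧ p) requires □□p ∧ p at some successor in {b, i}.
    At b: □□p ∧ p is false.
    At i: □□p ∧ p is false.
  So ◇(□□p ∧ p) is false at b.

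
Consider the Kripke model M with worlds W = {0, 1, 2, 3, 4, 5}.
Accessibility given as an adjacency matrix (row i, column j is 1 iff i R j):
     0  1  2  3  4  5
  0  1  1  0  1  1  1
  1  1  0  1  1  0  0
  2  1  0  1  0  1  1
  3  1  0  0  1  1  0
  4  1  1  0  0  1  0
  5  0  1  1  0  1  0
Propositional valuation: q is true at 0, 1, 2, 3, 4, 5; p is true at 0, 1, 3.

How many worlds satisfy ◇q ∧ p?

Let φ = ◇q ∧ p. Evaluate φ at each world:
  0 (successors {0, 1, 3, 4, 5}): φ is true.
  1 (successors {0, 2, 3}): φ is true.
  2 (successors {0, 2, 4, 5}): φ is false.
  3 (successors {0, 3, 4}): φ is true.
  4 (successors {0, 1, 4}): φ is false.
  5 (successors {1, 2, 4}): φ is false.
For instance, at 0:
  At 0: ◇q is true, p is true, so ◇q ∧ p is true.
    At 0: ◇q requires q at some successor in {0, 1, 3, 4, 5}.
      q holds at 0, so ◇q is true at 0.
Satisfying worlds: {0, 1, 3}

3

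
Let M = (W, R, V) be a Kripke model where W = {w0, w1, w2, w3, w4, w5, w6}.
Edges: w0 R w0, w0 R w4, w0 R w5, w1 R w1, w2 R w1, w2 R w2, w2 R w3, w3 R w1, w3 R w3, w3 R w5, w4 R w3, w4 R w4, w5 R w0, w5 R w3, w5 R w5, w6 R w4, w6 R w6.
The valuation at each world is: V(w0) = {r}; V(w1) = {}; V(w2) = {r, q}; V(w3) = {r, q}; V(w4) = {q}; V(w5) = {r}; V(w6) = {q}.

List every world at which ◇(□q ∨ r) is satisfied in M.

w0, w2, w3, w4, w5, w6

Let φ = ◇(□q ∨ r). Evaluate φ at each world:
  w0 (successors {w0, w4, w5}): φ is true.
  w1 (successors {w1}): φ is false.
  w2 (successors {w1, w2, w3}): φ is true.
  w3 (successors {w1, w3, w5}): φ is true.
  w4 (successors {w3, w4}): φ is true.
  w5 (successors {w0, w3, w5}): φ is true.
  w6 (successors {w4, w6}): φ is true.
For instance, at w6:
  At w6: ◇(□q ∨ r) requires □q ∨ r at some successor in {w4, w6}.
    □q ∨ r holds at w4, so ◇(□q ∨ r) is true at w6.
      At w4: □q is true, r is false, so □q ∨ r is true.
Satisfying worlds: {w0, w2, w3, w4, w5, w6}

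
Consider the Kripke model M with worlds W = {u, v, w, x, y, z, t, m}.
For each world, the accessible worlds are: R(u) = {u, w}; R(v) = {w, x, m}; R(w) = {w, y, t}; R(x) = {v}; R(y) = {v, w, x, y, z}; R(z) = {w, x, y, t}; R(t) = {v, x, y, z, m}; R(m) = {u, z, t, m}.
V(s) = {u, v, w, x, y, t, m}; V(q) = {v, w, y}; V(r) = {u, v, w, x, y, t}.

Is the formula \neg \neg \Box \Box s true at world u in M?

Recall that \Box ψ holds at a world iff ψ holds at every accessible world, and \Diamond ψ holds iff ψ holds at some accessible world.
At u: \neg \Box \Box s is false, so \neg \neg \Box \Box s is true.
  At u: \Box \Box s is true, so \neg \Box \Box s is false.
    At u: \Box \Box s requires \Box s at every successor {u, w}.
      At u: \Box s is true.
      At w: \Box s is true.
    So \Box \Box s is true at u.

Yes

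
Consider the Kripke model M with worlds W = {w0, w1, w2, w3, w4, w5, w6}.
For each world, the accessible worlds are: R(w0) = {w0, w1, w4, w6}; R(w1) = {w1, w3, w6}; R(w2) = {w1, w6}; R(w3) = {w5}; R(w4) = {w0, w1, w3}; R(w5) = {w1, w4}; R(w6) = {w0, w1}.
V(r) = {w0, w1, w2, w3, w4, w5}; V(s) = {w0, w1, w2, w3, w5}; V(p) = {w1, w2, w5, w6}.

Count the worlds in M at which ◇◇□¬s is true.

0

Recall that □ψ holds at a world iff ψ holds at every accessible world, and ◇ψ holds iff ψ holds at some accessible world.
Let φ = ◇◇□¬s. Evaluate φ at each world:
  w0 (successors {w0, w1, w4, w6}): φ is false.
  w1 (successors {w1, w3, w6}): φ is false.
  w2 (successors {w1, w6}): φ is false.
  w3 (successors {w5}): φ is false.
  w4 (successors {w0, w1, w3}): φ is false.
  w5 (successors {w1, w4}): φ is false.
  w6 (successors {w0, w1}): φ is false.
For instance, at w2:
  At w2: ◇◇□¬s requires ◇□¬s at some successor in {w1, w6}.
    At w1: ◇□¬s is false.
    At w6: ◇□¬s is false.
  So ◇◇□¬s is false at w2.
Satisfying worlds: none.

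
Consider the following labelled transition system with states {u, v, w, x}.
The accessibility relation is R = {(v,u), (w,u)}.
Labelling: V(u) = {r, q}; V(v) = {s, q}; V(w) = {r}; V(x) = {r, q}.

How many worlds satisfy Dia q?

Let φ = Dia q. Evaluate φ at each world:
  u (successors ∅): φ is false.
  v (successors {u}): φ is true.
  w (successors {u}): φ is true.
  x (successors ∅): φ is false.
For instance, at v:
  At v: Dia q requires q at some successor in {u}.
    q holds at u, so Dia q is true at v.
Satisfying worlds: {v, w}

2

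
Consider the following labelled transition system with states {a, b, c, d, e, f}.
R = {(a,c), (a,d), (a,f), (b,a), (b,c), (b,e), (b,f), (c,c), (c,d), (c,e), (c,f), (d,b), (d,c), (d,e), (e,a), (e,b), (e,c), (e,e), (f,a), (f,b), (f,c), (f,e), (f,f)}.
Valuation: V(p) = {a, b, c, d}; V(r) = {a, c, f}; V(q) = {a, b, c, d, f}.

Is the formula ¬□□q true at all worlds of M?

Recall that □ψ holds at a world iff ψ holds at every accessible world, and ◇ψ holds iff ψ holds at some accessible world.
Let φ = ¬□□q. Evaluate φ at each world:
  a (successors {c, d, f}): φ is true.
  b (successors {a, c, e, f}): φ is true.
  c (successors {c, d, e, f}): φ is true.
  d (successors {b, c, e}): φ is true.
  e (successors {a, b, c, e}): φ is true.
  f (successors {a, b, c, e, f}): φ is true.
For instance, at f:
  At f: □□q is false, so ¬□□q is true.
    At f: □□q requires □q at every successor {a, b, c, e, f}.
      □q fails at b, so □□q is false at f.

Yes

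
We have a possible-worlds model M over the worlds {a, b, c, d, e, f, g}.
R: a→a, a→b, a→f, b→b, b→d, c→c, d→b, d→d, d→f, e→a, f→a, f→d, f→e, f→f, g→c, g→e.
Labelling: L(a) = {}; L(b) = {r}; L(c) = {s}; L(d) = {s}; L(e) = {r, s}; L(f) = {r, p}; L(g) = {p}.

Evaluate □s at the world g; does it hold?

Recall that □ψ holds at a world iff ψ holds at every accessible world, and ◇ψ holds iff ψ holds at some accessible world.
At g: □s requires s at every successor {c, e}.
  At c: s is true.
  At e: s is true.
So □s is true at g.

Yes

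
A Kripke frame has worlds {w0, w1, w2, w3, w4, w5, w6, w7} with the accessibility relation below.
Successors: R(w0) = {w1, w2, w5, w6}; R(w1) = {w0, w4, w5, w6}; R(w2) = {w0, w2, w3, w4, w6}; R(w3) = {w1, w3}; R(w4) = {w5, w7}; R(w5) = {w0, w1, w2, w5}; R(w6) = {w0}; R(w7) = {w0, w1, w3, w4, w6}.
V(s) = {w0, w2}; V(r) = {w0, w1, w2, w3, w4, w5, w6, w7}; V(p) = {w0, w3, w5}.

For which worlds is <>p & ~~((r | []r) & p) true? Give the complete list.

Let φ = <>p & ~~((r | []r) & p). Evaluate φ at each world:
  w0 (successors {w1, w2, w5, w6}): φ is true.
  w1 (successors {w0, w4, w5, w6}): φ is false.
  w2 (successors {w0, w2, w3, w4, w6}): φ is false.
  w3 (successors {w1, w3}): φ is true.
  w4 (successors {w5, w7}): φ is false.
  w5 (successors {w0, w1, w2, w5}): φ is true.
  w6 (successors {w0}): φ is false.
  w7 (successors {w0, w1, w3, w4, w6}): φ is false.
For instance, at w0:
  At w0: <>p is true, ~~((r | []r) & p) is true, so <>p & ~~((r | []r) & p) is true.
    At w0: <>p requires p at some successor in {w1, w2, w5, w6}.
      p holds at w5, so <>p is true at w0.
    At w0: ~((r | []r) & p) is false, so ~~((r | []r) & p) is true.
      At w0: (r | []r) & p is true, so ~((r | []r) & p) is false.
Satisfying worlds: {w0, w3, w5}

w0, w3, w5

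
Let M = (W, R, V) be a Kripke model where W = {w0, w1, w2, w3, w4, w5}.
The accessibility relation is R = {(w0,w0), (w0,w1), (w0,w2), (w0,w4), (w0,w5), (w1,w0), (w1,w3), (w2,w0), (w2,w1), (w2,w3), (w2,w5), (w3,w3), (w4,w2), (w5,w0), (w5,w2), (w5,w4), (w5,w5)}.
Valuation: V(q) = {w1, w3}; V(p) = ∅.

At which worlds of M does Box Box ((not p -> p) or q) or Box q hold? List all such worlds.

w3

Recall that Box ψ holds at a world iff ψ holds at every accessible world, and Dia ψ holds iff ψ holds at some accessible world.
Let φ = Box Box ((not p -> p) or q) or Box q. Evaluate φ at each world:
  w0 (successors {w0, w1, w2, w4, w5}): φ is false.
  w1 (successors {w0, w3}): φ is false.
  w2 (successors {w0, w1, w3, w5}): φ is false.
  w3 (successors {w3}): φ is true.
  w4 (successors {w2}): φ is false.
  w5 (successors {w0, w2, w4, w5}): φ is false.
For instance, at w3:
  At w3: Box Box ((not p -> p) or q) is true, Box q is true, so Box Box ((not p -> p) or q) or Box q is true.
    At w3: Box Box ((not p -> p) or q) requires Box ((not p -> p) or q) at every successor {w3}.
      At w3: Box ((not p -> p) or q) is true.
    So Box Box ((not p -> p) or q) is true at w3.
    At w3: Box q requires q at every successor {w3}.
      At w3: q is true.
    So Box q is true at w3.
Satisfying worlds: {w3}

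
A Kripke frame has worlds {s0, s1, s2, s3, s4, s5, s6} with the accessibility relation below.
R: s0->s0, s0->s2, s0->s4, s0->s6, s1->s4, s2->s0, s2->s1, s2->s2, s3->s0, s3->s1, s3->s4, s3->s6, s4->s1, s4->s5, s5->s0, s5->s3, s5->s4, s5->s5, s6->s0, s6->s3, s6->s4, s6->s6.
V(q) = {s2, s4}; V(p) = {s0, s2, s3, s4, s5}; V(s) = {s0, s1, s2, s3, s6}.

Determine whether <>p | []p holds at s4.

At s4: <>p is true, []p is false, so <>p | []p is true.
  At s4: <>p requires p at some successor in {s1, s5}.
    p holds at s5, so <>p is true at s4.
  At s4: []p requires p at every successor {s1, s5}.
    p fails at s1, so []p is false at s4.

Yes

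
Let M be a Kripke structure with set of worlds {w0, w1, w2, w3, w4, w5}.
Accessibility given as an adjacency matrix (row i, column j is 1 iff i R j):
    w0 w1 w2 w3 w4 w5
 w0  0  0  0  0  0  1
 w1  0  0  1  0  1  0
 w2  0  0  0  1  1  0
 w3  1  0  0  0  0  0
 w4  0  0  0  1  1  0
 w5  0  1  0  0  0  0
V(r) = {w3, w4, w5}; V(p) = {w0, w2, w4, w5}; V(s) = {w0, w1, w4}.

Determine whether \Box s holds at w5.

Recall that \Box ψ holds at a world iff ψ holds at every accessible world, and \Diamond ψ holds iff ψ holds at some accessible world.
At w5: \Box s requires s at every successor {w1}.
  At w1: s is true.
So \Box s is true at w5.

Yes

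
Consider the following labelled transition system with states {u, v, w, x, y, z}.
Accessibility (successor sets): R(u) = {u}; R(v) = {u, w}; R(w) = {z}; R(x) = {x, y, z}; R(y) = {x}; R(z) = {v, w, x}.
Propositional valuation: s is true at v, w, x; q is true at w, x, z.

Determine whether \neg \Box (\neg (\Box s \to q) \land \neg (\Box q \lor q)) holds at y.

Yes

At y: \Box (\neg (\Box s \to q) \land \neg (\Box q \lor q)) is false, so \neg \Box (\neg (\Box s \to q) \land \neg (\Box q \lor q)) is true.
  At y: \Box (\neg (\Box s \to q) \land \neg (\Box q \lor q)) requires \neg (\Box s \to q) \land \neg (\Box q \lor q) at every successor {x}.
    \neg (\Box s \to q) \land \neg (\Box q \lor q) fails at x, so \Box (\neg (\Box s \to q) \land \neg (\Box q \lor q)) is false at y.
      At x: \neg (\Box s \to q) is false, \neg (\Box q \lor q) is false, so \neg (\Box s \to q) \land \neg (\Box q \lor q) is false.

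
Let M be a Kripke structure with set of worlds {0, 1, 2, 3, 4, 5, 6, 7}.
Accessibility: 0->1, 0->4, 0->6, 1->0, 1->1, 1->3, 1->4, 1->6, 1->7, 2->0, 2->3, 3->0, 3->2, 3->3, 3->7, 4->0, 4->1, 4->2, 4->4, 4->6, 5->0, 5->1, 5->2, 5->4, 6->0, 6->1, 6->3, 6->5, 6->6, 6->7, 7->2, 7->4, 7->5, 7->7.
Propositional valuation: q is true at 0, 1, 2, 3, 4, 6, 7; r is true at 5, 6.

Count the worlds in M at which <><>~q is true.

6

Recall that <>ψ holds at a world iff ψ holds at some accessible world.
Let φ = <><>~q. Evaluate φ at each world:
  0 (successors {1, 4, 6}): φ is true.
  1 (successors {0, 1, 3, 4, 6, 7}): φ is true.
  2 (successors {0, 3}): φ is false.
  3 (successors {0, 2, 3, 7}): φ is true.
  4 (successors {0, 1, 2, 4, 6}): φ is true.
  5 (successors {0, 1, 2, 4}): φ is false.
  6 (successors {0, 1, 3, 5, 6, 7}): φ is true.
  7 (successors {2, 4, 5, 7}): φ is true.
For instance, at 0:
  At 0: <><>~q requires <>~q at some successor in {1, 4, 6}.
    <>~q holds at 6, so <><>~q is true at 0.
      At 6: <>~q requires ~q at some successor in {0, 1, 3, 5, 6, 7}.
        ~q holds at 5, so <>~q is true at 6.
Satisfying worlds: {0, 1, 3, 4, 6, 7}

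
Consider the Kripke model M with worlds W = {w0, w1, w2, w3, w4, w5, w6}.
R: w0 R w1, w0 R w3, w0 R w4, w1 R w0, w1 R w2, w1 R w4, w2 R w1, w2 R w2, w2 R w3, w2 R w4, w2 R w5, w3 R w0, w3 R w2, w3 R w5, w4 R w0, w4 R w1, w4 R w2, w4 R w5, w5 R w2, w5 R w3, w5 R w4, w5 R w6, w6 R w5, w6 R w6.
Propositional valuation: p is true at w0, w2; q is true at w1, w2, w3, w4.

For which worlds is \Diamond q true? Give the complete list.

w0, w1, w2, w3, w4, w5

Let φ = \Diamond q. Evaluate φ at each world:
  w0 (successors {w1, w3, w4}): φ is true.
  w1 (successors {w0, w2, w4}): φ is true.
  w2 (successors {w1, w2, w3, w4, w5}): φ is true.
  w3 (successors {w0, w2, w5}): φ is true.
  w4 (successors {w0, w1, w2, w5}): φ is true.
  w5 (successors {w2, w3, w4, w6}): φ is true.
  w6 (successors {w5, w6}): φ is false.
For instance, at w5:
  At w5: \Diamond q requires q at some successor in {w2, w3, w4, w6}.
    q holds at w2, so \Diamond q is true at w5.
Satisfying worlds: {w0, w1, w2, w3, w4, w5}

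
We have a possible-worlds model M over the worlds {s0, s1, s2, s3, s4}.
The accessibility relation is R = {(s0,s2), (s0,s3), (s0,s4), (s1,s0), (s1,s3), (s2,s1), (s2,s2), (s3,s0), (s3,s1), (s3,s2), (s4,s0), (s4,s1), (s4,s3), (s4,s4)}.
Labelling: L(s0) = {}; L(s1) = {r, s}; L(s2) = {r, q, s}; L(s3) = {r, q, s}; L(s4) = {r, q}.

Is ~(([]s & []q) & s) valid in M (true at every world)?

Let φ = ~(([]s & []q) & s). Evaluate φ at each world:
  s0 (successors {s2, s3, s4}): φ is true.
  s1 (successors {s0, s3}): φ is true.
  s2 (successors {s1, s2}): φ is true.
  s3 (successors {s0, s1, s2}): φ is true.
  s4 (successors {s0, s1, s3, s4}): φ is true.
For instance, at s4:
  At s4: ([]s & []q) & s is false, so ~(([]s & []q) & s) is true.
    At s4: []s & []q is false, s is false, so ([]s & []q) & s is false.
      At s4: []s is false, []q is false, so []s & []q is false.

Yes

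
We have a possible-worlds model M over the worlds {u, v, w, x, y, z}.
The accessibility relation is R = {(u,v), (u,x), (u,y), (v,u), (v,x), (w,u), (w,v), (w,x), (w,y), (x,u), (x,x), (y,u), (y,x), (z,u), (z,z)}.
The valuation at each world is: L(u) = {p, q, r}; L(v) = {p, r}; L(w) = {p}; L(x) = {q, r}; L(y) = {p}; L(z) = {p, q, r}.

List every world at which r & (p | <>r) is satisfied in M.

u, v, x, z

Recall that <>ψ holds at a world iff ψ holds at some accessible world.
Let φ = r & (p | <>r). Evaluate φ at each world:
  u (successors {v, x, y}): φ is true.
  v (successors {u, x}): φ is true.
  w (successors {u, v, x, y}): φ is false.
  x (successors {u, x}): φ is true.
  y (successors {u, x}): φ is false.
  z (successors {u, z}): φ is true.
For instance, at u:
  At u: r is true, p | <>r is true, so r & (p | <>r) is true.
    At u: p is true, <>r is true, so p | <>r is true.
      At u: <>r requires r at some successor in {v, x, y}.
        r holds at v, so <>r is true at u.
Satisfying worlds: {u, v, x, z}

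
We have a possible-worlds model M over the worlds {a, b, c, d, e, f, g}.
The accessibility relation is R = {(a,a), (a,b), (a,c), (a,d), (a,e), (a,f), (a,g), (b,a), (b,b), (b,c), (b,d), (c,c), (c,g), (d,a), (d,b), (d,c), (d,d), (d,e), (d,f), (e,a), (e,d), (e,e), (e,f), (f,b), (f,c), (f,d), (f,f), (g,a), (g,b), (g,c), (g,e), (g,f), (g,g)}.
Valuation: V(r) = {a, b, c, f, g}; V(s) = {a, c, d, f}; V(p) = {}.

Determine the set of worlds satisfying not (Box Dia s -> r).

d, e

Recall that Box ψ holds at a world iff ψ holds at every accessible world, and Dia ψ holds iff ψ holds at some accessible world.
Let φ = not (Box Dia s -> r). Evaluate φ at each world:
  a (successors {a, b, c, d, e, f, g}): φ is false.
  b (successors {a, b, c, d}): φ is false.
  c (successors {c, g}): φ is false.
  d (successors {a, b, c, d, e, f}): φ is true.
  e (successors {a, d, e, f}): φ is true.
  f (successors {b, c, d, f}): φ is false.
  g (successors {a, b, c, e, f, g}): φ is false.
For instance, at b:
  At b: Box Dia s -> r is true, so not (Box Dia s -> r) is false.
    At b: Box Dia s is true, r is true, so Box Dia s -> r is true.
      At b: Box Dia s requires Dia s at every successor {a, b, c, d}.
        At a: Dia s is true.
        At b: Dia s is true.
        At c: Dia s is true.
        At d: Dia s is true.
      So Box Dia s is true at b.
Satisfying worlds: {d, e}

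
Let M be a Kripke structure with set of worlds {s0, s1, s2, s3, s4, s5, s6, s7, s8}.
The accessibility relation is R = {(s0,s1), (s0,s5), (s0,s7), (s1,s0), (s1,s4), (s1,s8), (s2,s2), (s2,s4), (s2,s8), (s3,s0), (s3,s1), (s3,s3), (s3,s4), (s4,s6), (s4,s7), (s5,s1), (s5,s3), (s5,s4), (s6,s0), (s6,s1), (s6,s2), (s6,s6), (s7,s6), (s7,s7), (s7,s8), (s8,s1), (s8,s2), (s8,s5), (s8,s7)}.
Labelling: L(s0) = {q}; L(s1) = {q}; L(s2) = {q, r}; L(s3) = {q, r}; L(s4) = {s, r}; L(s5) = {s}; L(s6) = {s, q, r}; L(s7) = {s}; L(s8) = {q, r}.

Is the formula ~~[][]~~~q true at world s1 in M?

No

At s1: ~[][]~~~q is true, so ~~[][]~~~q is false.
  At s1: [][]~~~q is false, so ~[][]~~~q is true.
    At s1: [][]~~~q requires []~~~q at every successor {s0, s4, s8}.
      []~~~q fails at s0, so [][]~~~q is false at s1.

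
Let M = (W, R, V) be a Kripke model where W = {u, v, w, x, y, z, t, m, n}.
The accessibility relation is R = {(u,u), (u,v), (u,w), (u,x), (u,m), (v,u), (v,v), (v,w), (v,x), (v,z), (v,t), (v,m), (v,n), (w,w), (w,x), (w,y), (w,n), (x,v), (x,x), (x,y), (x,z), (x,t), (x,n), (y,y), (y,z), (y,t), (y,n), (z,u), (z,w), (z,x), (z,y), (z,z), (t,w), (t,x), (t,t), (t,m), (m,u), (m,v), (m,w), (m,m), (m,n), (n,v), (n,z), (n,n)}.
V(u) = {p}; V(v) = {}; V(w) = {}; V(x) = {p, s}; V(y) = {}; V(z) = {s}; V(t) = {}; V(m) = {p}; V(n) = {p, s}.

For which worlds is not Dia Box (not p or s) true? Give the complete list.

Recall that Box ψ holds at a world iff ψ holds at every accessible world, and Dia ψ holds iff ψ holds at some accessible world.
Let φ = not Dia Box (not p or s). Evaluate φ at each world:
  u (successors {u, v, w, x, m}): φ is false.
  v (successors {u, v, w, x, z, t, m, n}): φ is false.
  w (successors {w, x, y, n}): φ is false.
  x (successors {v, x, y, z, t, n}): φ is false.
  y (successors {y, z, t, n}): φ is false.
  z (successors {u, w, x, y, z}): φ is false.
  t (successors {w, x, t, m}): φ is false.
  m (successors {u, v, w, m, n}): φ is false.
  n (successors {v, z, n}): φ is false.
For instance, at w:
  At w: Dia Box (not p or s) is true, so not Dia Box (not p or s) is false.
    At w: Dia Box (not p or s) requires Box (not p or s) at some successor in {w, x, y, n}.
      Box (not p or s) holds at w, so Dia Box (not p or s) is true at w.
Satisfying worlds: none.

none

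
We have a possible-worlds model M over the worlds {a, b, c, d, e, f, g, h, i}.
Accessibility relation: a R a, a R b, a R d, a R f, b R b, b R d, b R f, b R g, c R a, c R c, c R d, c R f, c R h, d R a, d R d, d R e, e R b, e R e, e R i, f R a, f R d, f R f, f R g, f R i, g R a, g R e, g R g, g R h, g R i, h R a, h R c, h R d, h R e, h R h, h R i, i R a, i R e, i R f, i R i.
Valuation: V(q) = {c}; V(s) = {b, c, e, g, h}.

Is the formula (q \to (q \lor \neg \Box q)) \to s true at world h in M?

Yes

At h: q \to (q \lor \neg \Box q) is true, s is true, so (q \to (q \lor \neg \Box q)) \to s is true.
  At h: q is false, q \lor \neg \Box q is true, so q \to (q \lor \neg \Box q) is true.
    At h: q is false, \neg \Box q is true, so q \lor \neg \Box q is true.
      At h: \Box q is false, so \neg \Box q is true.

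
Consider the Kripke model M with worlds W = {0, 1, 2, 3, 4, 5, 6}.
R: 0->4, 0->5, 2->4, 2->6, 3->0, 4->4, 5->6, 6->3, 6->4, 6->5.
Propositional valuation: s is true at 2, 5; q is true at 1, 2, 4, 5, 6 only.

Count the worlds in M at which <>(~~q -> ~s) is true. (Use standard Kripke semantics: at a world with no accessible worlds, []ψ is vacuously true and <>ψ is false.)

6

Let φ = <>(~~q -> ~s). Evaluate φ at each world:
  0 (successors {4, 5}): φ is true.
  1 (successors ∅): φ is false.
  2 (successors {4, 6}): φ is true.
  3 (successors {0}): φ is true.
  4 (successors {4}): φ is true.
  5 (successors {6}): φ is true.
  6 (successors {3, 4, 5}): φ is true.
For instance, at 5:
  At 5: <>(~~q -> ~s) requires ~~q -> ~s at some successor in {6}.
    ~~q -> ~s holds at 6, so <>(~~q -> ~s) is true at 5.
Satisfying worlds: {0, 2, 3, 4, 5, 6}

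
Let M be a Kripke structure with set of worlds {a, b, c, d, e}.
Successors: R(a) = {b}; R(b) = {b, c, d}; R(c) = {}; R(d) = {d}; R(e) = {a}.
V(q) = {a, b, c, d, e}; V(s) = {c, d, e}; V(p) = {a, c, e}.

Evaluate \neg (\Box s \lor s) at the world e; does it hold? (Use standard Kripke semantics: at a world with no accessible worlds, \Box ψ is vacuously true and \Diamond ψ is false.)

No

At e: \Box s \lor s is true, so \neg (\Box s \lor s) is false.
  At e: \Box s is false, s is true, so \Box s \lor s is true.
    At e: \Box s requires s at every successor {a}.
      s fails at a, so \Box s is false at e.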